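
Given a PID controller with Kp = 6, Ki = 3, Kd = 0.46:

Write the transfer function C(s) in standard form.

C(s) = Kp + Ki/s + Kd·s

Substituting values: C(s) = 6 + 3/s + 0.46s = (0.46s² + 6s + 3)/s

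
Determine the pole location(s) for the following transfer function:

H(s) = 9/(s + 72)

Pole is where denominator = 0: s + 72 = 0, so s = -72.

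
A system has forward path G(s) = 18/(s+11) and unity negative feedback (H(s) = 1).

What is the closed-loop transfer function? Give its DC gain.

T(s) = G/(1+GH) = [18/(s+11)] / [1 + 18/(s+11)] = 18/(s+11+18) = 18/(s+29). DC gain = 18/29 = 0.6207.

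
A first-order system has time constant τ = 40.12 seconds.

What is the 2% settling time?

For first-order system, 2% settling time ≈ 4τ = 4 × 40.12 = 160.48 s.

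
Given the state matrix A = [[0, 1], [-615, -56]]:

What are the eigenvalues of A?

det(A - λI) = λ² - (-56)λ + 615 = (λ - (-41))(λ - (-15)). Eigenvalues: -41, -15.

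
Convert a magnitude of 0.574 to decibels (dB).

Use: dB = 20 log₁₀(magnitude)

dB = 20 log₁₀(0.574) = -4.8 dB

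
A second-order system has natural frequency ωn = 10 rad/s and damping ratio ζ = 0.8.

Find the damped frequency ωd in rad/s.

ωd = ωn√(1 - ζ²) = 10√(1 - 0.8²) = 6.0 rad/s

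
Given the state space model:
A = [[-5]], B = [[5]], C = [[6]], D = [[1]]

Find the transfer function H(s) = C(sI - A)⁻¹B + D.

(sI - A)⁻¹ = 1/(s + 5). H(s) = 6×5/(s + 5) + 1 = (s + 35)/(s + 5).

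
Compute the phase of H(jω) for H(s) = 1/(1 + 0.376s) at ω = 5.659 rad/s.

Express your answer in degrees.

Phase = -arctan(ωτ) = -arctan(5.659 × 0.376) = -64.8°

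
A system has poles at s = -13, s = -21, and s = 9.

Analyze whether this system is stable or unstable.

Pole(s) at s = 9 are not in the left half-plane. System is unstable.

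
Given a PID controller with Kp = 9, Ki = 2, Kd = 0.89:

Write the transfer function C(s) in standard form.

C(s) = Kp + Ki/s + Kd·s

Substituting values: C(s) = 9 + 2/s + 0.89s = (0.89s² + 9s + 2)/s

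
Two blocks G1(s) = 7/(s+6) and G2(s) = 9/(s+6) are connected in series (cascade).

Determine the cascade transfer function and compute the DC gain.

Series: multiply transfer functions. G_eq = 7/(s+6) × 9/(s+6) = 63/((s+6)(s+6)). DC gain = 63/(6×6) = 1.75.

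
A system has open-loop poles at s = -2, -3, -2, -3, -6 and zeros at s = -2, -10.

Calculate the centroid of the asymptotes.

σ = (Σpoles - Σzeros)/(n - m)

σ = (Σpoles - Σzeros)/(n - m) = (-16 - (-12))/(5 - 2) = -4/3 = -1.33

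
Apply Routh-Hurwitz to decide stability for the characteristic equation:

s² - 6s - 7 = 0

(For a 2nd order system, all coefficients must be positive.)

Coefficients: 1, -6, -7. b=-6, c=-7 not positive, so system is unstable.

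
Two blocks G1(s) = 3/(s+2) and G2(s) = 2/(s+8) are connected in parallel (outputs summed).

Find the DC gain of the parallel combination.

Parallel: G_eq = G1 + G2. DC gain = G1(0) + G2(0) = 3/2 + 2/8 = 1.5 + 0.25 = 1.75.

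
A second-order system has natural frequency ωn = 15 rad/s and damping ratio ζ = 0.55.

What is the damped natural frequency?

ωd = ωn√(1 - ζ²) = 15√(1 - 0.55²) = 12.53 rad/s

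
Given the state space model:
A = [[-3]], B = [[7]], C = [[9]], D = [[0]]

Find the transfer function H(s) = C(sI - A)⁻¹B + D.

(sI - A)⁻¹ = 1/(s + 3). H(s) = 9 × 7/(s + 3) + 0 = 63/(s + 3).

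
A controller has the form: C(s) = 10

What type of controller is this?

This is a Proportional (P) controller.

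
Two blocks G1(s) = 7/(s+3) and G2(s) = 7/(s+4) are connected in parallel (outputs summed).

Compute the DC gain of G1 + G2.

Parallel: G_eq = G1 + G2. DC gain = G1(0) + G2(0) = 7/3 + 7/4 = 2.3333 + 1.75 = 4.0833.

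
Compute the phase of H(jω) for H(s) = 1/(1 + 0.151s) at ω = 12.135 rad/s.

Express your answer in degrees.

Phase = -arctan(ωτ) = -arctan(12.135 × 0.151) = -61.4°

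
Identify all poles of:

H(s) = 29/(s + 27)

Pole is where denominator = 0: s + 27 = 0, so s = -27.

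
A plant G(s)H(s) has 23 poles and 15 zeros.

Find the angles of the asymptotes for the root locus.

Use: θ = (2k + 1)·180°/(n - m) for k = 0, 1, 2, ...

n - m = 23 - 15 = 8. Angles: θk = (2k + 1)·180°/8 = 22.5°, 67.5°, 112.5°, 157.5°, 202.5°, 247.5°, 292.5°, 337.5°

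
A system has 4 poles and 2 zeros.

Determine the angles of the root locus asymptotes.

n - m = 4 - 2 = 2. Angles: θk = (2k + 1)·180°/2 = 90°, 270°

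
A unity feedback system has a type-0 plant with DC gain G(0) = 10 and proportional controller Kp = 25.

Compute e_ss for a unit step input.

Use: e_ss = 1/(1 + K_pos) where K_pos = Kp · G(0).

K_pos = Kp · G(0) = 25 × 10 = 250. e_ss = 1/(1 + 250) = 0.0040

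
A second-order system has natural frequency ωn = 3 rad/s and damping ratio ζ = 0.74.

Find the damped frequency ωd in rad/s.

ωd = ωn√(1 - ζ²) = 3√(1 - 0.74²) = 2.02 rad/s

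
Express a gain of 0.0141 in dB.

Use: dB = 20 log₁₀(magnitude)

dB = 20 log₁₀(0.0141) = -37.0 dB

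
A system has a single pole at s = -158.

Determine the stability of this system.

Pole at s = -158 is in the left half-plane. Stable.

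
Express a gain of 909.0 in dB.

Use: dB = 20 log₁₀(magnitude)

dB = 20 log₁₀(909.0) = 59.2 dB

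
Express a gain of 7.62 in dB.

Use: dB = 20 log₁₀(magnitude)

dB = 20 log₁₀(7.62) = 17.6 dB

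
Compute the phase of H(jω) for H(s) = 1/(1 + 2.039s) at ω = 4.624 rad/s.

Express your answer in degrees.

Phase = -arctan(ωτ) = -arctan(4.624 × 2.039) = -83.9°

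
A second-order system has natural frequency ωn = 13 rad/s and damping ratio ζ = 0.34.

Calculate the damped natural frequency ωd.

ωd = ωn√(1 - ζ²) = 13√(1 - 0.34²) = 12.23 rad/s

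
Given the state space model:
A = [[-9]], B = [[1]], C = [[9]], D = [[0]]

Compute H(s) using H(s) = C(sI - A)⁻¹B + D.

(sI - A)⁻¹ = 1/(s + 9). H(s) = 9 × 1/(s + 9) + 0 = 9/(s + 9).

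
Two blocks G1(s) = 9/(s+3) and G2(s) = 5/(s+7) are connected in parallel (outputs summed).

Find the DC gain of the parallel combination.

Parallel: G_eq = G1 + G2. DC gain = G1(0) + G2(0) = 9/3 + 5/7 = 3 + 0.7143 = 3.7143.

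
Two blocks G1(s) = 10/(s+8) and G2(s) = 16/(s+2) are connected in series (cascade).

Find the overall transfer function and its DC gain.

Series: multiply transfer functions. G_eq = 10/(s+8) × 16/(s+2) = 160/((s+8)(s+2)). DC gain = 160/(8×2) = 10.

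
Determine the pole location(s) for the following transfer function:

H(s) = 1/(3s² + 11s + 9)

Discriminant = 11² - 4×3×9 = 121 - 108 = 13 > 0, so two distinct real poles. Using quadratic formula: s = (-11 ± √13)/(2×3) = (-11 ± √13)/6, with √13 ≈ 3.6056. s₁ ≈ -1.2324, s₂ ≈ -2.4343. Poles: s₁ = -1.2324, s₂ = -2.4343.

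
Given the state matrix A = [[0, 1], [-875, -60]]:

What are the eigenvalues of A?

det(A - λI) = λ² - (-60)λ + 875 = (λ - (-35))(λ - (-25)). Eigenvalues: -35, -25.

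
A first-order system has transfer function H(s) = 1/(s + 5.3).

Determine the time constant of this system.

For H(s) = 1/(s + 1/τ), the pole is at -1/τ = -5.3, so τ = 1/5.3 = 0.1887 s.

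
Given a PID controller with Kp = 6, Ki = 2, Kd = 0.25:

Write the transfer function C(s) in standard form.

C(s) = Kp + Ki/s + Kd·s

Substituting values: C(s) = 6 + 2/s + 0.25s = (0.25s² + 6s + 2)/s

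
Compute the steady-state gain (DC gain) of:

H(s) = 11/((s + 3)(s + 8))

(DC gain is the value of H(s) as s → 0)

DC gain = H(0) = 11/(3 × 8) = 11/24 = 0.4583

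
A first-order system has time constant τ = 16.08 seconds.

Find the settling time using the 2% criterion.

For first-order system, 2% settling time ≈ 4τ = 4 × 16.08 = 64.32 s.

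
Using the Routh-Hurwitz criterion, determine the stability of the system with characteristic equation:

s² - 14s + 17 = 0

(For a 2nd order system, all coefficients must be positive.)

Coefficients: 1, -14, 17. b=-14 not positive, so system is unstable.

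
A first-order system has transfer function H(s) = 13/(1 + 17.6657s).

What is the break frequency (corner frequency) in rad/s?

Corner frequency = 1/τ = 1/17.6657 = 0.057 rad/s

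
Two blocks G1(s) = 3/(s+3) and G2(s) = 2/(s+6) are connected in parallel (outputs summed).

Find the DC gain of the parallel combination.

Parallel: G_eq = G1 + G2. DC gain = G1(0) + G2(0) = 3/3 + 2/6 = 1 + 0.3333 = 1.3333.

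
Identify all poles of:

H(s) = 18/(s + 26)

Pole is where denominator = 0: s + 26 = 0, so s = -26.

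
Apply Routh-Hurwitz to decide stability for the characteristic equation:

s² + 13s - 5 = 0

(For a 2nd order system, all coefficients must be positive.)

Coefficients: 1, 13, -5. c=-5 not positive, so system is unstable.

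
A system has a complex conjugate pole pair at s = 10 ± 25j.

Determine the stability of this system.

Real part of poles is 10 (> 0, right half-plane). Unstable.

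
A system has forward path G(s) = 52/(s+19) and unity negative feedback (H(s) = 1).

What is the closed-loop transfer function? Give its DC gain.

T(s) = G/(1+GH) = [52/(s+19)] / [1 + 52/(s+19)] = 52/(s+19+52) = 52/(s+71). DC gain = 52/71 = 0.7324.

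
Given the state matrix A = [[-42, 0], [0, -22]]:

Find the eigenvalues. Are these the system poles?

For diagonal matrix, eigenvalues are diagonal entries: λ₁ = -42, λ₂ = -22. Eigenvalues of A = system poles.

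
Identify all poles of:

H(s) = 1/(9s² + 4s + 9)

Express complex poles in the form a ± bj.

Discriminant = 4² - 4×9×9 = 16 - 324 = -308 < 0, so the poles are a complex conjugate pair s = (-4 ± j√308)/(2×9). Real part = -4/(2×9) = -4/18 ≈ -0.2222; imaginary part = ±√308/(2×9) ≈ 0.9750. Poles: s = -0.2222 ± 0.9750j.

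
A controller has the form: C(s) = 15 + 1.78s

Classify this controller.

This is a Proportional-Derivative (PD) controller.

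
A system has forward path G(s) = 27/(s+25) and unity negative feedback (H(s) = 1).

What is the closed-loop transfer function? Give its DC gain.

T(s) = G/(1+GH) = [27/(s+25)] / [1 + 27/(s+25)] = 27/(s+25+27) = 27/(s+52). DC gain = 27/52 = 0.5192.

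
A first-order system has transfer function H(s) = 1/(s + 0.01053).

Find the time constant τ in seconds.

For H(s) = 1/(s + 1/τ), the pole is at -1/τ = -0.01053, so τ = 1/0.01053 = 94.97 s.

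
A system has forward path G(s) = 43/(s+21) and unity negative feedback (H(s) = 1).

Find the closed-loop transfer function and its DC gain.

T(s) = G/(1+GH) = [43/(s+21)] / [1 + 43/(s+21)] = 43/(s+21+43) = 43/(s+64). DC gain = 43/64 = 0.671875.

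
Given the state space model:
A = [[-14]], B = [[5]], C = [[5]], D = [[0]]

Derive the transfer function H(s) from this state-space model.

(sI - A)⁻¹ = 1/(s + 14). H(s) = 5 × 5/(s + 14) + 0 = 25/(s + 14).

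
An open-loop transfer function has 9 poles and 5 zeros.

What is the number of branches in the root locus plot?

Root locus has n branches where n = number of poles = 9.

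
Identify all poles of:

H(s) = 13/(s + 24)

Pole is where denominator = 0: s + 24 = 0, so s = -24.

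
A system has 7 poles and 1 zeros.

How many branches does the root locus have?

Root locus has n branches where n = number of poles = 7.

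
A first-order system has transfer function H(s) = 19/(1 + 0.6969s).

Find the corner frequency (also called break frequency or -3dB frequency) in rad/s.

Corner frequency = 1/τ = 1/0.6969 = 1.435 rad/s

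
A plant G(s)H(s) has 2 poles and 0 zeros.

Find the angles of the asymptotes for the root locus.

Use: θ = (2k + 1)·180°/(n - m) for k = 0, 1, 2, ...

n - m = 2 - 0 = 2. Angles: θk = (2k + 1)·180°/2 = 90°, 270°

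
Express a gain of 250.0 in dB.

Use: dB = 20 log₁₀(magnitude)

dB = 20 log₁₀(250.0) = 48.0 dB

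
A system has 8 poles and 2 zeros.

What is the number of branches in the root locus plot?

Root locus has n branches where n = number of poles = 8.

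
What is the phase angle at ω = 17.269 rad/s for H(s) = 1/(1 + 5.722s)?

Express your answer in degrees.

Phase = -arctan(ωτ) = -arctan(17.269 × 5.722) = -89.4°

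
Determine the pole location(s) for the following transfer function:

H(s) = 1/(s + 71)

Pole is where denominator = 0: s + 71 = 0, so s = -71.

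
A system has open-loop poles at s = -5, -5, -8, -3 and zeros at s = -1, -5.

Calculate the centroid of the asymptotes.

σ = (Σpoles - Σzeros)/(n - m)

σ = (Σpoles - Σzeros)/(n - m) = (-21 - (-6))/(4 - 2) = -15/2 = -7.5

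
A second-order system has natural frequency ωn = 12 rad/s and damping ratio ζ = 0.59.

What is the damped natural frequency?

ωd = ωn√(1 - ζ²) = 12√(1 - 0.59²) = 9.69 rad/s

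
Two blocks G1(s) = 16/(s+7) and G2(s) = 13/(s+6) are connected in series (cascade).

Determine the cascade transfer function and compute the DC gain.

Series: multiply transfer functions. G_eq = 16/(s+7) × 13/(s+6) = 208/((s+7)(s+6)). DC gain = 208/(7×6) = 4.9524.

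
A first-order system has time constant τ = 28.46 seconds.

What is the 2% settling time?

For first-order system, 2% settling time ≈ 4τ = 4 × 28.46 = 113.84 s.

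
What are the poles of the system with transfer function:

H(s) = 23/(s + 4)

Pole is where denominator = 0: s + 4 = 0, so s = -4.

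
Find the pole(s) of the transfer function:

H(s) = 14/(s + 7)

Pole is where denominator = 0: s + 7 = 0, so s = -7.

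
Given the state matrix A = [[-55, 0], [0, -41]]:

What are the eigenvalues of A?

For diagonal matrix, eigenvalues are diagonal entries: λ₁ = -55, λ₂ = -41.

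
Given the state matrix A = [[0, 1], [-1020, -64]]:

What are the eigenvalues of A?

det(A - λI) = λ² - (-64)λ + 1020 = (λ - (-30))(λ - (-34)). Eigenvalues: -30, -34.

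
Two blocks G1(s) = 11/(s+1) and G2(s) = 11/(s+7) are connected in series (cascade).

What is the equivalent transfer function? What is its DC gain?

Series: multiply transfer functions. G_eq = 11/(s+1) × 11/(s+7) = 121/((s+1)(s+7)). DC gain = 121/(1×7) = 17.2857.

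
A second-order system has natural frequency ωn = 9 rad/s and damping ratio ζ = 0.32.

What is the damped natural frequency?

ωd = ωn√(1 - ζ²) = 9√(1 - 0.32²) = 8.53 rad/s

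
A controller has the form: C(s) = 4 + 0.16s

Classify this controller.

This is a Proportional-Derivative (PD) controller.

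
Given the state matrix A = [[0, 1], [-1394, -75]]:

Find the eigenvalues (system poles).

det(A - λI) = λ² - (-75)λ + 1394 = (λ - (-34))(λ - (-41)). Eigenvalues: -34, -41.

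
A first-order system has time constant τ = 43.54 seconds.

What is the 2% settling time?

For first-order system, 2% settling time ≈ 4τ = 4 × 43.54 = 174.16 s.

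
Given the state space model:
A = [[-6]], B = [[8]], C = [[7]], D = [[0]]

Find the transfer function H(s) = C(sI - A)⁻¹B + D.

(sI - A)⁻¹ = 1/(s + 6). H(s) = 7 × 8/(s + 6) + 0 = 56/(s + 6).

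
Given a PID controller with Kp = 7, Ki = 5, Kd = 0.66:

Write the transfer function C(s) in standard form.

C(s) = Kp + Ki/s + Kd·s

Substituting values: C(s) = 7 + 5/s + 0.66s = (0.66s² + 7s + 5)/s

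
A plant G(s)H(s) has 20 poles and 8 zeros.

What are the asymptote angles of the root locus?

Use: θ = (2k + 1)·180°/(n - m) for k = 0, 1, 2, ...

n - m = 20 - 8 = 12. Angles: θk = (2k + 1)·180°/12 = 15°, 45°, 75°, 105°, 135°, 165°, 195°, 225°, 255°, 285°, 315°, 345°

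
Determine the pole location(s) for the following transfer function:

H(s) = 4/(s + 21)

Pole is where denominator = 0: s + 21 = 0, so s = -21.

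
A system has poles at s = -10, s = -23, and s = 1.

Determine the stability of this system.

Pole(s) at s = 1 are not in the left half-plane. System is unstable.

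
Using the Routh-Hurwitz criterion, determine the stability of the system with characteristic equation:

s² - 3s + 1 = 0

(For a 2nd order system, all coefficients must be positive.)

Coefficients: 1, -3, 1. b=-3 not positive, so system is unstable.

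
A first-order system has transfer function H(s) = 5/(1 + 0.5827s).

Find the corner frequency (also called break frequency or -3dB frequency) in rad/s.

Corner frequency = 1/τ = 1/0.5827 = 1.716 rad/s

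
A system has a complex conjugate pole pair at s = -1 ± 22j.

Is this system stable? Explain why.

Real part of poles is -1 (< 0, left half-plane). Stable.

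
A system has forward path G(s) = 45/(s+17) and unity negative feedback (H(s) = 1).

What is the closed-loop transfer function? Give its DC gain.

T(s) = G/(1+GH) = [45/(s+17)] / [1 + 45/(s+17)] = 45/(s+17+45) = 45/(s+62). DC gain = 45/62 = 0.7258.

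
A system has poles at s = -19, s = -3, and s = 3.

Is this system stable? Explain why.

Pole(s) at s = 3 are not in the left half-plane. System is unstable.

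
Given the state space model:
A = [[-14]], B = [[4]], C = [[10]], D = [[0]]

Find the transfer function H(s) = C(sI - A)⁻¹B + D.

(sI - A)⁻¹ = 1/(s + 14). H(s) = 10 × 4/(s + 14) + 0 = 40/(s + 14).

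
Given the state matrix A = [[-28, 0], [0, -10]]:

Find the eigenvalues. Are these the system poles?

For diagonal matrix, eigenvalues are diagonal entries: λ₁ = -28, λ₂ = -10. Eigenvalues of A = system poles.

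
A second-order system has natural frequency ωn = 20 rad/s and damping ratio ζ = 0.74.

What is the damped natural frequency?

ωd = ωn√(1 - ζ²) = 20√(1 - 0.74²) = 13.45 rad/s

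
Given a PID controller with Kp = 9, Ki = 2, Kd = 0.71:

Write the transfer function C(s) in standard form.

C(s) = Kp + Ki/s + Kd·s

Substituting values: C(s) = 9 + 2/s + 0.71s = (0.71s² + 9s + 2)/s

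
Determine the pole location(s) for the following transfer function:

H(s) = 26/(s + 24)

Pole is where denominator = 0: s + 24 = 0, so s = -24.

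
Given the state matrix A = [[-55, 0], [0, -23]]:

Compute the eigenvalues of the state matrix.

For diagonal matrix, eigenvalues are diagonal entries: λ₁ = -55, λ₂ = -23.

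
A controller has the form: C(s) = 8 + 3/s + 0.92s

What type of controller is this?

This is a Proportional-Integral-Derivative (PID) controller.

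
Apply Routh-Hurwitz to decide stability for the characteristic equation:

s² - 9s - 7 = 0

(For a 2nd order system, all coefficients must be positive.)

Coefficients: 1, -9, -7. b=-9, c=-7 not positive, so system is unstable.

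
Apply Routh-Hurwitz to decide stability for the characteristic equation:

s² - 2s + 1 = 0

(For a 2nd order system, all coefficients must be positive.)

Coefficients: 1, -2, 1. b=-2 not positive, so system is unstable.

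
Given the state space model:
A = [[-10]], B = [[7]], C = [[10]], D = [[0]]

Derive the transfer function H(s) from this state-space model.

(sI - A)⁻¹ = 1/(s + 10). H(s) = 10 × 7/(s + 10) + 0 = 70/(s + 10).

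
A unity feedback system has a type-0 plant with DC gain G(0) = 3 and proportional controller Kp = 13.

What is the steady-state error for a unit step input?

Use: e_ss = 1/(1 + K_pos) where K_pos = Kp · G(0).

K_pos = Kp · G(0) = 13 × 3 = 39. e_ss = 1/(1 + 39) = 0.025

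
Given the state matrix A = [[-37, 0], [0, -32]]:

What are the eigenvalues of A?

For diagonal matrix, eigenvalues are diagonal entries: λ₁ = -37, λ₂ = -32.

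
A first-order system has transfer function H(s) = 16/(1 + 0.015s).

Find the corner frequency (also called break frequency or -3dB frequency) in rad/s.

Corner frequency = 1/τ = 1/0.015 = 66.667 rad/s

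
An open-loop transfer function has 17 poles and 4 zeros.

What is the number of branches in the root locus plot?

Root locus has n branches where n = number of poles = 17.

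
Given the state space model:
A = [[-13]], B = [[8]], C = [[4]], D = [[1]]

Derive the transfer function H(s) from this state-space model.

(sI - A)⁻¹ = 1/(s + 13). H(s) = 4×8/(s + 13) + 1 = (s + 45)/(s + 13).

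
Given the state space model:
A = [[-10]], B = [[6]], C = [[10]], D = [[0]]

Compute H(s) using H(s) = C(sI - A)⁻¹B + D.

(sI - A)⁻¹ = 1/(s + 10). H(s) = 10 × 6/(s + 10) + 0 = 60/(s + 10).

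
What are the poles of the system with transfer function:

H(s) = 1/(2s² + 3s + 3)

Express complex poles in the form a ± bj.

Discriminant = 3² - 4×2×3 = 9 - 24 = -15 < 0, so the poles are a complex conjugate pair s = (-3 ± j√15)/(2×2). Real part = -3/(2×2) = -3/4 = -0.75; imaginary part = ±√15/(2×2) ≈ 0.9682. Poles: s = -0.75 ± 0.9682j.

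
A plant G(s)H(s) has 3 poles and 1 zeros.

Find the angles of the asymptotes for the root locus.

n - m = 3 - 1 = 2. Angles: θk = (2k + 1)·180°/2 = 90°, 270°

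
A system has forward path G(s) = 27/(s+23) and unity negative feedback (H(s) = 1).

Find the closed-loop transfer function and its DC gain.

T(s) = G/(1+GH) = [27/(s+23)] / [1 + 27/(s+23)] = 27/(s+23+27) = 27/(s+50). DC gain = 27/50 = 0.54.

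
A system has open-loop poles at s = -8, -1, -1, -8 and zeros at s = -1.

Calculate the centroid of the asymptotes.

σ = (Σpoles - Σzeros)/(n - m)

σ = (Σpoles - Σzeros)/(n - m) = (-18 - (-1))/(4 - 1) = -17/3 = -5.67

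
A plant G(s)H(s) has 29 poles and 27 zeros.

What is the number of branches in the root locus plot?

Root locus has n branches where n = number of poles = 29.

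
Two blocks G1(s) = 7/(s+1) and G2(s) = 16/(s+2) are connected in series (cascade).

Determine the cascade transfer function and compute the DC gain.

Series: multiply transfer functions. G_eq = 7/(s+1) × 16/(s+2) = 112/((s+1)(s+2)). DC gain = 112/(1×2) = 56.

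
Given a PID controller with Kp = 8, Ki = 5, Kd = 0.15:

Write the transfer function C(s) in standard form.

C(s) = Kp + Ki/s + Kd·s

Substituting values: C(s) = 8 + 5/s + 0.15s = (0.15s² + 8s + 5)/s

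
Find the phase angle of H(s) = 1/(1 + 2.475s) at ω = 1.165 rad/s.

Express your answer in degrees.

Phase = -arctan(ωτ) = -arctan(1.165 × 2.475) = -70.9°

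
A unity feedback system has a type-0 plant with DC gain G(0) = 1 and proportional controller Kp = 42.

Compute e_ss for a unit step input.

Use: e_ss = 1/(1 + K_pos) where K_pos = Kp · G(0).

K_pos = Kp · G(0) = 42 × 1 = 42. e_ss = 1/(1 + 42) = 0.0233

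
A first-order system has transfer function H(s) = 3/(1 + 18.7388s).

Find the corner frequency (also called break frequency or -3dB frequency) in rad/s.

Corner frequency = 1/τ = 1/18.7388 = 0.053 rad/s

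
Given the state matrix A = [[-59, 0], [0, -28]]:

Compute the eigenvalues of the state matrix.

For diagonal matrix, eigenvalues are diagonal entries: λ₁ = -59, λ₂ = -28.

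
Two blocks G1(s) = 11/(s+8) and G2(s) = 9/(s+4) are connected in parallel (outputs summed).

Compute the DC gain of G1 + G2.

Parallel: G_eq = G1 + G2. DC gain = G1(0) + G2(0) = 11/8 + 9/4 = 1.375 + 2.25 = 3.625.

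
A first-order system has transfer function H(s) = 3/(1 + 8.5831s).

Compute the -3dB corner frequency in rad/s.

Corner frequency = 1/τ = 1/8.5831 = 0.117 rad/s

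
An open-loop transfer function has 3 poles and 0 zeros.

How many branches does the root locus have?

Root locus has n branches where n = number of poles = 3.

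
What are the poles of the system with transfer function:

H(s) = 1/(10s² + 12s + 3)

Discriminant = 12² - 4×10×3 = 144 - 120 = 24 > 0, so two distinct real poles. Using quadratic formula: s = (-12 ± √24)/(2×10) = (-12 ± √24)/20, with √24 ≈ 4.8990. s₁ ≈ -0.3551, s₂ ≈ -0.8449. Poles: s₁ = -0.3551, s₂ = -0.8449.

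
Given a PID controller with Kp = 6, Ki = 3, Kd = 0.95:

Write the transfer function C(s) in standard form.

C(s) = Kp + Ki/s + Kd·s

Substituting values: C(s) = 6 + 3/s + 0.95s = (0.95s² + 6s + 3)/s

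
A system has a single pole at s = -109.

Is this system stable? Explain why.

Pole at s = -109 is in the left half-plane. Stable.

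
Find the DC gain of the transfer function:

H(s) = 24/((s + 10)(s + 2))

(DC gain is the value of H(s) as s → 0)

DC gain = H(0) = 24/(10 × 2) = 24/20 = 1.2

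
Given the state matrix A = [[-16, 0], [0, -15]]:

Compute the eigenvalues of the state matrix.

For diagonal matrix, eigenvalues are diagonal entries: λ₁ = -16, λ₂ = -15.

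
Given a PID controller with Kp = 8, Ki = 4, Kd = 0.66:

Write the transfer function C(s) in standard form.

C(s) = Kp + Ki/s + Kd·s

Substituting values: C(s) = 8 + 4/s + 0.66s = (0.66s² + 8s + 4)/s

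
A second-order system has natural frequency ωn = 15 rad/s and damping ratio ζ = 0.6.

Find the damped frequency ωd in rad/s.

ωd = ωn√(1 - ζ²) = 15√(1 - 0.6²) = 12.0 rad/s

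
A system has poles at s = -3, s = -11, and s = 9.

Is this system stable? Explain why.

Pole(s) at s = 9 are not in the left half-plane. System is unstable.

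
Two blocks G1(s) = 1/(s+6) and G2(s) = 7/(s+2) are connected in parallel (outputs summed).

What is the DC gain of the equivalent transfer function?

Parallel: G_eq = G1 + G2. DC gain = G1(0) + G2(0) = 1/6 + 7/2 = 0.1667 + 3.5 = 3.6667.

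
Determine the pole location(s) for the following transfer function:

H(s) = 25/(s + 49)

Pole is where denominator = 0: s + 49 = 0, so s = -49.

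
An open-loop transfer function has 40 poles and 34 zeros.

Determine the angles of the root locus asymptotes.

n - m = 40 - 34 = 6. Angles: θk = (2k + 1)·180°/6 = 30°, 90°, 150°, 210°, 270°, 330°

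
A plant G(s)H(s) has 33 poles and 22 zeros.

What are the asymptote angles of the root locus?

n - m = 33 - 22 = 11. Angles: θk = (2k + 1)·180°/11 = 16.36°, 49.09°, 81.82°, 114.55°, 147.27°, 180°, 212.73°, 245.45°, 278.18°, 310.91°, 343.64°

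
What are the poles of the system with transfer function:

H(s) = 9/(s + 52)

Pole is where denominator = 0: s + 52 = 0, so s = -52.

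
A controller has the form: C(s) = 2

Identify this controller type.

This is a Proportional (P) controller.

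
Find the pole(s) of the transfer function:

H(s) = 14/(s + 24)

Pole is where denominator = 0: s + 24 = 0, so s = -24.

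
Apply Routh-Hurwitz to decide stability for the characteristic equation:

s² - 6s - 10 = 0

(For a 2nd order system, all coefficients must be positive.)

Coefficients: 1, -6, -10. b=-6, c=-10 not positive, so system is unstable.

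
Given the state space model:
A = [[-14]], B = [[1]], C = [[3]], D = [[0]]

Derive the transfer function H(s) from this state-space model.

(sI - A)⁻¹ = 1/(s + 14). H(s) = 3 × 1/(s + 14) + 0 = 3/(s + 14).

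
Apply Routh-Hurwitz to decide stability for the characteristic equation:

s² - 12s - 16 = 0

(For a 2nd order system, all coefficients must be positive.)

Coefficients: 1, -12, -16. b=-12, c=-16 not positive, so system is unstable.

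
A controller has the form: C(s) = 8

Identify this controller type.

This is a Proportional (P) controller.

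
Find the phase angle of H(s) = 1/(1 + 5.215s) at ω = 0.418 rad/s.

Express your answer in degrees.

Phase = -arctan(ωτ) = -arctan(0.418 × 5.215) = -65.4°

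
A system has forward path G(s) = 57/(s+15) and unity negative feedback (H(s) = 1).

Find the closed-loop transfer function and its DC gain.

T(s) = G/(1+GH) = [57/(s+15)] / [1 + 57/(s+15)] = 57/(s+15+57) = 57/(s+72). DC gain = 57/72 = 0.7917.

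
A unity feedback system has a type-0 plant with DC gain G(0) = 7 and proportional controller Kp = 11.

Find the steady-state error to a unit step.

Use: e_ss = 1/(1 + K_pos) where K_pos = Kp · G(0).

K_pos = Kp · G(0) = 11 × 7 = 77. e_ss = 1/(1 + 77) = 0.0128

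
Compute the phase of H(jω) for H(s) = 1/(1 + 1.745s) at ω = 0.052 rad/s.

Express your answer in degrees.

Phase = -arctan(ωτ) = -arctan(0.052 × 1.745) = -5.2°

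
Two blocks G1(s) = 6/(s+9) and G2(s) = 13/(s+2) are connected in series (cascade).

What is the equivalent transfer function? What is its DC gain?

Series: multiply transfer functions. G_eq = 6/(s+9) × 13/(s+2) = 78/((s+9)(s+2)). DC gain = 78/(9×2) = 4.3333.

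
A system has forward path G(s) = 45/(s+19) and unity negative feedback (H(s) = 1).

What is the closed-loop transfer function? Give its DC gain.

T(s) = G/(1+GH) = [45/(s+19)] / [1 + 45/(s+19)] = 45/(s+19+45) = 45/(s+64). DC gain = 45/64 = 0.703125.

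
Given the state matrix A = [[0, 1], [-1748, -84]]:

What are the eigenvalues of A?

det(A - λI) = λ² - (-84)λ + 1748 = (λ - (-46))(λ - (-38)). Eigenvalues: -46, -38.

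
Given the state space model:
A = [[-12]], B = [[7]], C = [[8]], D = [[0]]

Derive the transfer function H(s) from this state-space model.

(sI - A)⁻¹ = 1/(s + 12). H(s) = 8 × 7/(s + 12) + 0 = 56/(s + 12).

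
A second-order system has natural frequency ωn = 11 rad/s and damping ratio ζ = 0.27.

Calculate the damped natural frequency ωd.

ωd = ωn√(1 - ζ²) = 11√(1 - 0.27²) = 10.59 rad/s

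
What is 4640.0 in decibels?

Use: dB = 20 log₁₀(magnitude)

dB = 20 log₁₀(4640.0) = 73.3 dB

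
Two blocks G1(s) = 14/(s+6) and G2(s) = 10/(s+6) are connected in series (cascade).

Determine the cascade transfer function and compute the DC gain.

Series: multiply transfer functions. G_eq = 14/(s+6) × 10/(s+6) = 140/((s+6)(s+6)). DC gain = 140/(6×6) = 3.8889.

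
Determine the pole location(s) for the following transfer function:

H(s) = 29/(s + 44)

Pole is where denominator = 0: s + 44 = 0, so s = -44.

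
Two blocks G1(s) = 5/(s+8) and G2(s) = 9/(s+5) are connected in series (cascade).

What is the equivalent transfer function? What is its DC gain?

Series: multiply transfer functions. G_eq = 5/(s+8) × 9/(s+5) = 45/((s+8)(s+5)). DC gain = 45/(8×5) = 1.125.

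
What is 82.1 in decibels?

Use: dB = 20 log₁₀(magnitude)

dB = 20 log₁₀(82.1) = 38.3 dB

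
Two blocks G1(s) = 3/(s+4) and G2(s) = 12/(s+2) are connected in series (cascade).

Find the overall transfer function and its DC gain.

Series: multiply transfer functions. G_eq = 3/(s+4) × 12/(s+2) = 36/((s+4)(s+2)). DC gain = 36/(4×2) = 4.5.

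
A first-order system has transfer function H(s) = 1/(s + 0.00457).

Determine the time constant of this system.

For H(s) = 1/(s + 1/τ), the pole is at -1/τ = -0.00457, so τ = 1/0.00457 = 218.8 s.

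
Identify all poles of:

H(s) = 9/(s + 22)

Pole is where denominator = 0: s + 22 = 0, so s = -22.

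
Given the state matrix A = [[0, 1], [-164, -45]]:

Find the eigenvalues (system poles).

det(A - λI) = λ² - (-45)λ + 164 = (λ - (-4))(λ - (-41)). Eigenvalues: -4, -41.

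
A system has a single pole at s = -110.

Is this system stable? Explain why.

Pole at s = -110 is in the left half-plane. Stable.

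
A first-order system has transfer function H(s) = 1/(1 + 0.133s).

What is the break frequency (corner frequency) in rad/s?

Corner frequency = 1/τ = 1/0.133 = 7.519 rad/s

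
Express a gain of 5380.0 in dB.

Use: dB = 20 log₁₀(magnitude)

dB = 20 log₁₀(5380.0) = 74.6 dB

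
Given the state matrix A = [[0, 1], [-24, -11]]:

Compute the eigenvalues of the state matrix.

det(A - λI) = λ² - (-11)λ + 24 = (λ - (-3))(λ - (-8)). Eigenvalues: -3, -8.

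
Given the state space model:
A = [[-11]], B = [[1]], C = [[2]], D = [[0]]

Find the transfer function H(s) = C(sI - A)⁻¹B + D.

(sI - A)⁻¹ = 1/(s + 11). H(s) = 2 × 1/(s + 11) + 0 = 2/(s + 11).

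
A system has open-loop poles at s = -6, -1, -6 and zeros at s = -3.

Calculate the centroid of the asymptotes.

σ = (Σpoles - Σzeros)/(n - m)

σ = (Σpoles - Σzeros)/(n - m) = (-13 - (-3))/(3 - 1) = -10/2 = -5.0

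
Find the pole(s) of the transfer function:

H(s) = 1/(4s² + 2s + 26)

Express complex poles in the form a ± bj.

Discriminant = 2² - 4×4×26 = 4 - 416 = -412 < 0, so the poles are a complex conjugate pair s = (-2 ± j√412)/(2×4). Real part = -2/(2×4) = -2/8 = -0.25; imaginary part = ±√412/(2×4) ≈ 2.5372. Poles: s = -0.25 ± 2.5372j.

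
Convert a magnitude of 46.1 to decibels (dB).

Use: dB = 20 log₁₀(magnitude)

dB = 20 log₁₀(46.1) = 33.3 dB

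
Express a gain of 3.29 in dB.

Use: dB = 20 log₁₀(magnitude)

dB = 20 log₁₀(3.29) = 10.3 dB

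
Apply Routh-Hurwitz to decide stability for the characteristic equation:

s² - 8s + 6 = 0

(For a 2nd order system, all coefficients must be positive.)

Coefficients: 1, -8, 6. b=-8 not positive, so system is unstable.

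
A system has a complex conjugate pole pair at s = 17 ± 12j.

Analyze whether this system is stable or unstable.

Real part of poles is 17 (> 0, right half-plane). Unstable.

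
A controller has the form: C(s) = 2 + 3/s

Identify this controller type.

This is a Proportional-Integral (PI) controller.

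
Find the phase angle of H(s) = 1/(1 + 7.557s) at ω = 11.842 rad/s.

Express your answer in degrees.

Phase = -arctan(ωτ) = -arctan(11.842 × 7.557) = -89.4°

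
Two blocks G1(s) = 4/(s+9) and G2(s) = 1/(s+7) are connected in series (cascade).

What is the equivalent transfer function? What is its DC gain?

Series: multiply transfer functions. G_eq = 4/(s+9) × 1/(s+7) = 4/((s+9)(s+7)). DC gain = 4/(9×7) = 0.0635.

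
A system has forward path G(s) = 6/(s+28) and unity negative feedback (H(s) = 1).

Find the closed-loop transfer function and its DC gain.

T(s) = G/(1+GH) = [6/(s+28)] / [1 + 6/(s+28)] = 6/(s+28+6) = 6/(s+34). DC gain = 6/34 = 0.1765.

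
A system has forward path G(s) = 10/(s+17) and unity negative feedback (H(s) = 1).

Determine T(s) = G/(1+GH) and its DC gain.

T(s) = G/(1+GH) = [10/(s+17)] / [1 + 10/(s+17)] = 10/(s+17+10) = 10/(s+27). DC gain = 10/27 = 0.3704.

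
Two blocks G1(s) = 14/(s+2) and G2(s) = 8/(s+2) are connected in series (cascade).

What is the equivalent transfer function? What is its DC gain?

Series: multiply transfer functions. G_eq = 14/(s+2) × 8/(s+2) = 112/((s+2)(s+2)). DC gain = 112/(2×2) = 28.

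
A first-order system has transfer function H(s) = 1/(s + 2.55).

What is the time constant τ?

For H(s) = 1/(s + 1/τ), the pole is at -1/τ = -2.55, so τ = 1/2.55 = 0.3922 s.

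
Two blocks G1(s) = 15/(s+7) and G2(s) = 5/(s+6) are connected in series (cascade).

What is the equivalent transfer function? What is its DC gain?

Series: multiply transfer functions. G_eq = 15/(s+7) × 5/(s+6) = 75/((s+7)(s+6)). DC gain = 75/(7×6) = 1.7857.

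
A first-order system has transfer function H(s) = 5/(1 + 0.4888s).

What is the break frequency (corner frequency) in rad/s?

Corner frequency = 1/τ = 1/0.4888 = 2.046 rad/s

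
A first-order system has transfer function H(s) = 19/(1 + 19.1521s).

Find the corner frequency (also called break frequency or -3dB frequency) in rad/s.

Corner frequency = 1/τ = 1/19.1521 = 0.052 rad/s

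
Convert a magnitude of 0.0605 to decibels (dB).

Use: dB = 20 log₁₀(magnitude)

dB = 20 log₁₀(0.0605) = -24.4 dB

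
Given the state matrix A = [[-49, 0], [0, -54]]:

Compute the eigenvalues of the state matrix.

For diagonal matrix, eigenvalues are diagonal entries: λ₁ = -49, λ₂ = -54.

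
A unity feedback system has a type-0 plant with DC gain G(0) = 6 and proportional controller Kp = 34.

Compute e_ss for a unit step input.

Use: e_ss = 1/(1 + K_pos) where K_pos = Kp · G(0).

K_pos = Kp · G(0) = 34 × 6 = 204. e_ss = 1/(1 + 204) = 0.0049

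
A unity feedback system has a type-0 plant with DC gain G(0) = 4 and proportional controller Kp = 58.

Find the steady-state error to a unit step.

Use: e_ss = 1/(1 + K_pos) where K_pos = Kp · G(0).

K_pos = Kp · G(0) = 58 × 4 = 232. e_ss = 1/(1 + 232) = 0.0043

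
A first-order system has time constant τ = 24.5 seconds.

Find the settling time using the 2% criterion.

For first-order system, 2% settling time ≈ 4τ = 4 × 24.5 = 98.0 s.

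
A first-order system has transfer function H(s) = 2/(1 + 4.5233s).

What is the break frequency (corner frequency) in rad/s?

Corner frequency = 1/τ = 1/4.5233 = 0.221 rad/s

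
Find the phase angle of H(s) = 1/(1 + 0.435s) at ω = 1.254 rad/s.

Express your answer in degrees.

Phase = -arctan(ωτ) = -arctan(1.254 × 0.435) = -28.6°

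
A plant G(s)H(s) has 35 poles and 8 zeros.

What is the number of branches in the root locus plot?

Root locus has n branches where n = number of poles = 35.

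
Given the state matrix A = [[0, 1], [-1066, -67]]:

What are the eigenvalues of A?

det(A - λI) = λ² - (-67)λ + 1066 = (λ - (-41))(λ - (-26)). Eigenvalues: -41, -26.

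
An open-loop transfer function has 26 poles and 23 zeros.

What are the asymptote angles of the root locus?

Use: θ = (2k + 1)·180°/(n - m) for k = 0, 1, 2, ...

n - m = 26 - 23 = 3. Angles: θk = (2k + 1)·180°/3 = 60°, 180°, 300°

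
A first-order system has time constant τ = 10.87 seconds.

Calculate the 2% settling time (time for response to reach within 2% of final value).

For first-order system, 2% settling time ≈ 4τ = 4 × 10.87 = 43.48 s.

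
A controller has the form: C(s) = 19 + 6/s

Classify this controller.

This is a Proportional-Integral (PI) controller.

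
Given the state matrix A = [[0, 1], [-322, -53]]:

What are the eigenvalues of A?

det(A - λI) = λ² - (-53)λ + 322 = (λ - (-7))(λ - (-46)). Eigenvalues: -7, -46.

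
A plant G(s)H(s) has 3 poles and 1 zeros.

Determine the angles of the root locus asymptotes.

n - m = 3 - 1 = 2. Angles: θk = (2k + 1)·180°/2 = 90°, 270°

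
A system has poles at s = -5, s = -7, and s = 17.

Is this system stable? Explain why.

Pole(s) at s = 17 are not in the left half-plane. System is unstable.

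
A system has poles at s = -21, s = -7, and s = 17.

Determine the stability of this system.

Pole(s) at s = 17 are not in the left half-plane. System is unstable.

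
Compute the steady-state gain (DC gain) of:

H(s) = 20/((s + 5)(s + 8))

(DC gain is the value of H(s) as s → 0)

DC gain = H(0) = 20/(5 × 8) = 20/40 = 0.5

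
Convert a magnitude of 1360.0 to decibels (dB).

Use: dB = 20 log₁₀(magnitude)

dB = 20 log₁₀(1360.0) = 62.7 dB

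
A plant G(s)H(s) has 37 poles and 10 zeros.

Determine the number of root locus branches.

Root locus has n branches where n = number of poles = 37.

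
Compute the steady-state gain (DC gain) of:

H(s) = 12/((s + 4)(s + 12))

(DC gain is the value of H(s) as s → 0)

DC gain = H(0) = 12/(4 × 12) = 12/48 = 0.25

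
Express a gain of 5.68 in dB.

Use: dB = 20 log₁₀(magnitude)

dB = 20 log₁₀(5.68) = 15.1 dB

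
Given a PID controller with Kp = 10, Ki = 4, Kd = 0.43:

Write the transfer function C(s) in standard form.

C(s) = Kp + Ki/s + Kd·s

Substituting values: C(s) = 10 + 4/s + 0.43s = (0.43s² + 10s + 4)/s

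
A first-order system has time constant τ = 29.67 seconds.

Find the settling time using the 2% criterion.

For first-order system, 2% settling time ≈ 4τ = 4 × 29.67 = 118.68 s.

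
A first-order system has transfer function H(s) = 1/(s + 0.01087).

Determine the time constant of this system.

For H(s) = 1/(s + 1/τ), the pole is at -1/τ = -0.01087, so τ = 1/0.01087 = 92 s.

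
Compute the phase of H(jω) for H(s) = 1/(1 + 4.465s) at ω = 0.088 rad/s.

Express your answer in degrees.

Phase = -arctan(ωτ) = -arctan(0.088 × 4.465) = -21.5°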